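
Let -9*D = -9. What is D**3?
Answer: 1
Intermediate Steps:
D = 1 (D = -1/9*(-9) = 1)
D**3 = 1**3 = 1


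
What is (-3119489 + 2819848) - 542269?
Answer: -841910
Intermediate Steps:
(-3119489 + 2819848) - 542269 = -299641 - 542269 = -841910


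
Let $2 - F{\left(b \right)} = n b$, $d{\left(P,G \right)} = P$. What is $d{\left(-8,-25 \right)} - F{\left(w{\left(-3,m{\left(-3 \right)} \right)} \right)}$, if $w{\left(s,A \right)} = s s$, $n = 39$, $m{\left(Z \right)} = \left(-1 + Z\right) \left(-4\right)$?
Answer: $341$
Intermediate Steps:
$m{\left(Z \right)} = 4 - 4 Z$
$w{\left(s,A \right)} = s^{2}$
$F{\left(b \right)} = 2 - 39 b$
$d{\left(-8,-25 \right)} - F{\left(w{\left(-3,m{\left(-3 \right)} \right)} \right)} = -8 - \left(2 - 39 \left(-3\right)^{2}\right) = -8 - \left(2 - 351\right) = -8 - -349 = -8 + 349 = 341$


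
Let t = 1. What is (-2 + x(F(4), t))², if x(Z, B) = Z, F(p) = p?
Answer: 4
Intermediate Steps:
(-2 + x(F(4), t))² = (-2 + 4)² = 2² = 4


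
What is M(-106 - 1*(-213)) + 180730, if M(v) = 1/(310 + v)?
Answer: 75364411/417 ≈ 1.8073e+5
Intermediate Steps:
M(-106 - 1*(-213)) + 180730 = 1/(310 + (-106 - 1*(-213))) + 180730 = 1/(310 + (-106 + 213)) + 180730 = 1/(310 + 107) + 180730 = 1/417 + 180730 = 75364411/417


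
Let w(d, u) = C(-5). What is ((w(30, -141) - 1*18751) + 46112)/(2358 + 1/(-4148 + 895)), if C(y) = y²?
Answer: 89086658/7670573 ≈ 11.614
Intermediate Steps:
w(d, u) = 25 (w(d, u) = (-5)² = 25)
((w(30, -141) - 1*18751) + 46112)/(2358 + 1/(-4148 + 895)) = ((25 - 1*18751) + 46112)/(2358 + 1/(-4148 + 895)) = ((25 - 18751) + 46112)/(2358 + 1/(-3253)) = (-18726 + 46112)/(2358 - 1/3253) = 27386/(7670573/3253) = 27386*(3253/7670573) = 89086658/7670573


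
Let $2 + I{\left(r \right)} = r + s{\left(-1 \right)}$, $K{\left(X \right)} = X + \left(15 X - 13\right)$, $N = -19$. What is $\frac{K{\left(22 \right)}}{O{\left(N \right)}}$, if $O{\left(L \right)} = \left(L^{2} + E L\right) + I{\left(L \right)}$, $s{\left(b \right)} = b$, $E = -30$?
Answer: $\frac{113}{303} \approx 0.37294$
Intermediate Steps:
$K{\left(X \right)} = -13 + 16 X$ ($K{\left(X \right)} = X + \left(-13 + 15 X\right) = -13 + 16 X$)
$I{\left(r \right)} = -3 + r$ ($I{\left(r \right)} = -2 + \left(r - 1\right) = -2 + \left(-1 + r\right) = -3 + r$)
$O{\left(L \right)} = -3 + L^{2} - 29 L$ ($O{\left(L \right)} = \left(L^{2} - 30 L\right) + \left(-3 + L\right) = -3 + L^{2} - 29 L$)
$\frac{K{\left(22 \right)}}{O{\left(N \right)}} = \frac{-13 + 16 \cdot 22}{-3 + \left(-19\right)^{2} - -551} = \frac{-13 + 352}{-3 + 361 + 551} = \frac{339}{909} = 339 \cdot \frac{1}{909} = \frac{113}{303}$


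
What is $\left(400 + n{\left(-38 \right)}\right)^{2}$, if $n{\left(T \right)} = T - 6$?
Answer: $126736$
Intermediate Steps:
$n{\left(T \right)} = -6 + T$ ($n{\left(T \right)} = T - 6 = -6 + T$)
$\left(400 + n{\left(-38 \right)}\right)^{2} = \left(400 - 44\right)^{2} = 356^{2} = 126736$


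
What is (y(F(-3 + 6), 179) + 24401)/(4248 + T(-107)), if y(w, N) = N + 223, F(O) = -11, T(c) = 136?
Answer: 24803/4384 ≈ 5.6576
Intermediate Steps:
y(w, N) = 223 + N
(y(F(-3 + 6), 179) + 24401)/(4248 + T(-107)) = ((223 + 179) + 24401)/(4248 + 136) = (402 + 24401)/4384 = 24803*(1/4384) = 24803/4384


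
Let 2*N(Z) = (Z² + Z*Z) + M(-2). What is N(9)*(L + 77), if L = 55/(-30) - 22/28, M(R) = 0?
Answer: 42174/7 ≈ 6024.9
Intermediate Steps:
L = -55/21 (L = 55*(-1/30) - 22*1/28 = -11/6 - 11/14 = -55/21 ≈ -2.6190)
N(Z) = Z² (N(Z) = ((Z² + Z*Z) + 0)/2 = ((Z² + Z²) + 0)/2 = (2*Z² + 0)/2 = (2*Z²)/2 = Z²)
N(9)*(L + 77) = 9²*(-55/21 + 77) = 81*(1562/21) = 42174/7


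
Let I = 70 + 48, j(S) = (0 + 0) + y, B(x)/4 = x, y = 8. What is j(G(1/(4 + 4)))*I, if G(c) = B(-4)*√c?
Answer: 944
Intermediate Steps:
B(x) = 4*x
G(c) = -16*√c (G(c) = (4*(-4))*√c = -16*√c)
j(S) = 8 (j(S) = (0 + 0) + 8 = 0 + 8 = 8)
I = 118
j(G(1/(4 + 4)))*I = 8*118 = 944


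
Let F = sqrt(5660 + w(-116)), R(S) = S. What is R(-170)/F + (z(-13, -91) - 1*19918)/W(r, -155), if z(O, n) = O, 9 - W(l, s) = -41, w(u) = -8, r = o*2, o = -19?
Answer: -19931/50 - 85*sqrt(157)/471 ≈ -400.88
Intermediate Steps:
r = -38 (r = -19*2 = -38)
W(l, s) = 50 (W(l, s) = 9 - 1*(-41) = 9 + 41 = 50)
F = 6*sqrt(157) (F = sqrt(5660 - 8) = sqrt(5652) = 6*sqrt(157) ≈ 75.180)
R(-170)/F + (z(-13, -91) - 1*19918)/W(r, -155) = -170*sqrt(157)/942 + (-13 - 1*19918)/50 = -85*sqrt(157)/471 + (-13 - 19918)*(1/50) = -85*sqrt(157)/471 - 19931*1/50 = -85*sqrt(157)/471 - 19931/50 = -19931/50 - 85*sqrt(157)/471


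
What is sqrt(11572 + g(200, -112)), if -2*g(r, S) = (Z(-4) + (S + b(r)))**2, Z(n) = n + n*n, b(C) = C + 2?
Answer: 7*sqrt(130) ≈ 79.812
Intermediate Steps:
b(C) = 2 + C
Z(n) = n + n**2
g(r, S) = -(14 + S + r)**2/2 (g(r, S) = -(-4*(1 - 4) + (S + (2 + r)))**2/2 = -(-4*(-3) + (2 + S + r))**2/2 = -(12 + (2 + S + r))**2/2 = -(14 + S + r)**2/2)
sqrt(11572 + g(200, -112)) = sqrt(11572 - (14 - 112 + 200)**2/2) = sqrt(11572 - 1/2*102**2) = sqrt(11572 - 1/2*10404) = sqrt(11572 - 5202) = sqrt(6370) = 7*sqrt(130)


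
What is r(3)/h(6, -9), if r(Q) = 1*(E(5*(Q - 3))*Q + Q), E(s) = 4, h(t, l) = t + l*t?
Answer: -5/16 ≈ -0.31250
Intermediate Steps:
r(Q) = 5*Q (r(Q) = 1*(4*Q + Q) = 1*(5*Q) = 5*Q)
r(3)/h(6, -9) = (5*3)/((6*(1 - 9))) = 15/((6*(-8))) = 15/(-48) = 15*(-1/48) = -5/16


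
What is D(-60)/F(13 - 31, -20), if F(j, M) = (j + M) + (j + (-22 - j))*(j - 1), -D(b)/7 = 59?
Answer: -413/380 ≈ -1.0868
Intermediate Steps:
D(b) = -413 (D(b) = -7*59 = -413)
F(j, M) = 22 + M - 21*j (F(j, M) = (M + j) - 22*(-1 + j) = (M + j) + (22 - 22*j) = 22 + M - 21*j)
D(-60)/F(13 - 31, -20) = -413/(22 - 20 - 21*(13 - 31)) = -413/(22 - 20 - 21*(-18)) = -413/(22 - 20 + 378) = -413/380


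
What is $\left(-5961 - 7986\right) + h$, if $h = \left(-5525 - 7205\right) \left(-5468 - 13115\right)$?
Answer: $236547643$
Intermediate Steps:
$h = 236561590$ ($h = \left(-12730\right) \left(-18583\right) = 236561590$)
$\left(-5961 - 7986\right) + h = \left(-5961 - 7986\right) + 236561590 = -13947 + 236561590 = 236547643$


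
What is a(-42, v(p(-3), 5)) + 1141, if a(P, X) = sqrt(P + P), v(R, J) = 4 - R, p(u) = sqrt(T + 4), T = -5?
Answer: 1141 + 2*I*sqrt(21) ≈ 1141.0 + 9.1651*I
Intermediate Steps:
p(u) = I (p(u) = sqrt(-5 + 4) = sqrt(-1) = I)
a(P, X) = sqrt(2)*sqrt(P) (a(P, X) = sqrt(2*P) = sqrt(2)*sqrt(P))
a(-42, v(p(-3), 5)) + 1141 = sqrt(2)*sqrt(-42) + 1141 = sqrt(2)*(I*sqrt(42)) + 1141 = 2*I*sqrt(21) + 1141 = 1141 + 2*I*sqrt(21)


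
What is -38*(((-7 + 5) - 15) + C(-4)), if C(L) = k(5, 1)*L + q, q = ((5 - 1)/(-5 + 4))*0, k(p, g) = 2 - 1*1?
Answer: 798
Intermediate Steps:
k(p, g) = 1 (k(p, g) = 2 - 1 = 1)
q = 0 (q = (4/(-1))*0 = (4*(-1))*0 = -4*0 = 0)
C(L) = L (C(L) = 1*L + 0 = L + 0 = L)
-38*(((-7 + 5) - 15) + C(-4)) = -38*(((-7 + 5) - 15) - 4) = -38*((-2 - 15) - 4) = -38*(-17 - 4) = -38*(-21) = 798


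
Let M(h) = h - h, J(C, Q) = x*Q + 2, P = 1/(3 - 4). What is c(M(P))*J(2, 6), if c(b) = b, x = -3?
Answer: 0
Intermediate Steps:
P = -1 (P = 1/(-1) = -1)
J(C, Q) = 2 - 3*Q (J(C, Q) = -3*Q + 2 = 2 - 3*Q)
M(h) = 0
c(M(P))*J(2, 6) = 0*(2 - 3*6) = 0*(2 - 18) = 0*(-16) = 0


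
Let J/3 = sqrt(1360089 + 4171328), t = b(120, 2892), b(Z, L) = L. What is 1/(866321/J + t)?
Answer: 143971721676/415615707011951 - 2598963*sqrt(5531417)/415615707011951 ≈ 0.00033170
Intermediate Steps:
t = 2892
J = 3*sqrt(5531417) (J = 3*sqrt(1360089 + 4171328) = 3*sqrt(5531417) ≈ 7055.7)
1/(866321/J + t) = 1/(866321/((3*sqrt(5531417))) + 2892) = 1/(866321*(sqrt(5531417)/16594251) + 2892) = 1/(866321*sqrt(5531417)/16594251 + 2892) = 1/(2892 + 866321*sqrt(5531417)/16594251)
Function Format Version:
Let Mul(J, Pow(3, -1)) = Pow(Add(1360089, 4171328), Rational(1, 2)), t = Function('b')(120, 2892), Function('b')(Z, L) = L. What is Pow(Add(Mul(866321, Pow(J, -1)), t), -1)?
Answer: Add(Rational(143971721676, 415615707011951), Mul(Rational(-2598963, 415615707011951), Pow(5531417, Rational(1, 2)))) ≈ 0.00033170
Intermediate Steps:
t = 2892
J = Mul(3, Pow(5531417, Rational(1, 2))) (J = Mul(3, Pow(Add(1360089, 4171328), Rational(1, 2))) = Mul(3, Pow(5531417, Rational(1, 2))) ≈ 7055.7)
Pow(Add(Mul(866321, Pow(J, -1)), t), -1) = Pow(Add(Mul(866321, Pow(Mul(3, Pow(5531417, Rational(1, 2))), -1)), 2892), -1) = Pow(Add(Mul(866321, Mul(Rational(1, 16594251), Pow(5531417, Rational(1, 2)))), 2892), -1) = Pow(Add(Mul(Rational(866321, 16594251), Pow(5531417, Rational(1, 2))), 2892), -1) = Pow(Add(2892, Mul(Rational(866321, 16594251), Pow(5531417, Rational(1, 2)))), -1)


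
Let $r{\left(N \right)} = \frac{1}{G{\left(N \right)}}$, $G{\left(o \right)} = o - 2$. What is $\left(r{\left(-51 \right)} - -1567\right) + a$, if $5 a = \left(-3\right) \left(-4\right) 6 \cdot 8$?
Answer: $\frac{445778}{265} \approx 1682.2$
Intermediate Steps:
$G{\left(o \right)} = -2 + o$ ($G{\left(o \right)} = o - 2 = -2 + o$)
$a = \frac{576}{5}$ ($a = \frac{\left(-3\right) \left(-4\right) 6 \cdot 8}{5} = \frac{12 \cdot 6 \cdot 8}{5} = \frac{72 \cdot 8}{5} = \frac{1}{5} \cdot 576 = \frac{576}{5} \approx 115.2$)
$r{\left(N \right)} = \frac{1}{-2 + N}$
$\left(r{\left(-51 \right)} - -1567\right) + a = \left(\frac{1}{-2 - 51} - -1567\right) + \frac{576}{5} = \left(\frac{1}{-53} + 1567\right) + \frac{576}{5} = \left(- \frac{1}{53} + 1567\right) + \frac{576}{5} = \frac{83050}{53} + \frac{576}{5} = \frac{445778}{265}$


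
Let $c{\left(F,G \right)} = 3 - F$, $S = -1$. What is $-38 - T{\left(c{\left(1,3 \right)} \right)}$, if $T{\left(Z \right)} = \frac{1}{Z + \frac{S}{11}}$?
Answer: $- \frac{809}{21} \approx -38.524$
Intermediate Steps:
$T{\left(Z \right)} = \frac{1}{- \frac{1}{11} + Z}$ ($T{\left(Z \right)} = \frac{1}{Z - \frac{1}{11}} = \frac{1}{- \frac{1}{11} + Z}$)
$-38 - T{\left(c{\left(1,3 \right)} \right)} = -38 - \frac{11}{-1 + 11 \left(3 - 1\right)} = -38 - \frac{11}{-1 + 11 \cdot 2} = -38 - \frac{11}{-1 + 22} = -38 - \frac{11}{21} = - \frac{809}{21}$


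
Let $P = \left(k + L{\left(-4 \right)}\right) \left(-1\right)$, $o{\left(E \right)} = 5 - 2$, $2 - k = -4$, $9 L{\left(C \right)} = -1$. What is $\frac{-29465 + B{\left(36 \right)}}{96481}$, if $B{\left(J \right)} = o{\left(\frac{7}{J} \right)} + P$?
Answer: $- \frac{265211}{868329} \approx -0.30543$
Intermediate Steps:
$L{\left(C \right)} = - \frac{1}{9}$ ($L{\left(C \right)} = \frac{1}{9} \left(-1\right) = - \frac{1}{9}$)
$k = 6$ ($k = 2 - -4 = 2 + 4 = 6$)
$o{\left(E \right)} = 3$ ($o{\left(E \right)} = 5 - 2 = 3$)
$P = - \frac{53}{9}$ ($P = \left(6 - \frac{1}{9}\right) \left(-1\right) = \frac{53}{9} \left(-1\right) = - \frac{53}{9} \approx -5.8889$)
$B{\left(J \right)} = - \frac{26}{9}$ ($B{\left(J \right)} = 3 - \frac{53}{9} = - \frac{26}{9}$)
$\frac{-29465 + B{\left(36 \right)}}{96481} = \frac{-29465 - \frac{26}{9}}{96481} = \left(- \frac{265211}{9}\right) \frac{1}{96481} = - \frac{265211}{868329}$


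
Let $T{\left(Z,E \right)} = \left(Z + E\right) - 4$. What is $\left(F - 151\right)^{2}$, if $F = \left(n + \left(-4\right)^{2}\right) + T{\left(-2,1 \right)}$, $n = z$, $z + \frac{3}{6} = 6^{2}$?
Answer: $\frac{43681}{4} \approx 10920.0$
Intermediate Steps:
$T{\left(Z,E \right)} = -4 + E + Z$ ($T{\left(Z,E \right)} = \left(E + Z\right) - 4 = -4 + E + Z$)
$z = \frac{71}{2}$ ($z = - \frac{1}{2} + 6^{2} = - \frac{1}{2} + 36 = \frac{71}{2} \approx 35.5$)
$n = \frac{71}{2} \approx 35.5$
$F = \frac{93}{2}$ ($F = \left(\frac{71}{2} + \left(-4\right)^{2}\right) - 5 = \left(\frac{71}{2} + 16\right) - 5 = \frac{103}{2} - 5 = \frac{93}{2} \approx 46.5$)
$\left(F - 151\right)^{2} = \left(\frac{93}{2} - 151\right)^{2} = \left(- \frac{209}{2}\right)^{2} = \frac{43681}{4}$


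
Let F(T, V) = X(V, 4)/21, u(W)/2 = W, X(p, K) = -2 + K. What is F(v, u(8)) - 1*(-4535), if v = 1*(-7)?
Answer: 95237/21 ≈ 4535.1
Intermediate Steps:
v = -7
u(W) = 2*W
F(T, V) = 2/21 (F(T, V) = (-2 + 4)/21 = 2*(1/21) = 2/21)
F(v, u(8)) - 1*(-4535) = 2/21 - 1*(-4535) = 2/21 + 4535 = 95237/21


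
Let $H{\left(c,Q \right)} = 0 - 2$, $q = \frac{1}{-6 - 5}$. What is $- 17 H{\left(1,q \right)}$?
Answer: $34$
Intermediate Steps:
$q = - \frac{1}{11}$ ($q = \frac{1}{-11} = - \frac{1}{11} \approx -0.090909$)
$H{\left(c,Q \right)} = -2$ ($H{\left(c,Q \right)} = 0 - 2 = -2$)
$- 17 H{\left(1,q \right)} = \left(-17\right) \left(-2\right) = 34$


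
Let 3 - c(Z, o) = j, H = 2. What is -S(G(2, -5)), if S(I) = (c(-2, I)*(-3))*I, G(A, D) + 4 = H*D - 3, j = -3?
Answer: -306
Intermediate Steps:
G(A, D) = -7 + 2*D (G(A, D) = -4 + (2*D - 3) = -4 + (-3 + 2*D) = -7 + 2*D)
c(Z, o) = 6 (c(Z, o) = 3 - 1*(-3) = 3 + 3 = 6)
S(I) = -18*I (S(I) = (6*(-3))*I = -18*I)
-S(G(2, -5)) = -(-18)*(-7 + 2*(-5)) = -(-18)*(-7 - 10) = -(-18)*(-17) = -1*306 = -306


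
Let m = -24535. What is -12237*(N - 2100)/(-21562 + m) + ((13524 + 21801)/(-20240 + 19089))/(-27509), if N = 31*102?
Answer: 411482455105671/1459562811323 ≈ 281.92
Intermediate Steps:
N = 3162
-12237*(N - 2100)/(-21562 + m) + ((13524 + 21801)/(-20240 + 19089))/(-27509) = -12237*(3162 - 2100)/(-21562 - 24535) + ((13524 + 21801)/(-20240 + 19089))/(-27509) = -12237/((-46097/1062)) + (35325/(-1151))*(-1/27509) = -12237/((-46097*1/1062)) + (35325*(-1/1151))*(-1/27509) = -12237/(-46097/1062) - 35325/1151*(-1/27509) = -12237*(-1062/46097) + 35325/31662859 = 12995694/46097 + 35325/31662859 = 411482455105671/1459562811323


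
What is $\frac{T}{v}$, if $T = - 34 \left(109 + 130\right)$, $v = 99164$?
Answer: $- \frac{4063}{49582} \approx -0.081945$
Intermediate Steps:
$T = -8126$ ($T = \left(-34\right) 239 = -8126$)
$\frac{T}{v} = - \frac{8126}{99164} = \left(-8126\right) \frac{1}{99164} = - \frac{4063}{49582}$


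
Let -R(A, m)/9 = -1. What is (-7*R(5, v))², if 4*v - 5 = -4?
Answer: 3969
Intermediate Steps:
v = ¼ (v = 5/4 + (¼)*(-4) = 5/4 - 1 = ¼ ≈ 0.25000)
R(A, m) = 9 (R(A, m) = -9*(-1) = 9)
(-7*R(5, v))² = (-7*9)² = (-63)² = 3969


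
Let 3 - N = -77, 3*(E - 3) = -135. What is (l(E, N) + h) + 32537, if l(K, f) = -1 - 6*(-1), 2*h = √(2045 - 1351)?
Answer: 32542 + √694/2 ≈ 32555.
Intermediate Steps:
E = -42 (E = 3 + (⅓)*(-135) = 3 - 45 = -42)
N = 80 (N = 3 - 1*(-77) = 3 + 77 = 80)
h = √694/2 (h = √(2045 - 1351)/2 = √694/2 ≈ 13.172)
l(K, f) = 5 (l(K, f) = -1 + 6 = 5)
(l(E, N) + h) + 32537 = (5 + √694/2) + 32537 = 32542 + √694/2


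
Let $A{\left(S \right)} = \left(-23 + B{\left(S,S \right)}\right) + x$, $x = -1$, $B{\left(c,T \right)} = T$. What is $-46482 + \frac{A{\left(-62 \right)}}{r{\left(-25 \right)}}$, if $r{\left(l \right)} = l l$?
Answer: $- \frac{29051336}{625} \approx -46482.0$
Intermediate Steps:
$r{\left(l \right)} = l^{2}$
$A{\left(S \right)} = -24 + S$ ($A{\left(S \right)} = \left(-23 + S\right) - 1 = -24 + S$)
$-46482 + \frac{A{\left(-62 \right)}}{r{\left(-25 \right)}} = -46482 + \frac{-24 - 62}{\left(-25\right)^{2}} = -46482 - \frac{86}{625} = - \frac{29051336}{625}$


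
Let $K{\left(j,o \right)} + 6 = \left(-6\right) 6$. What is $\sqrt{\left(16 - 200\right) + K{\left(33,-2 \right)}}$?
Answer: $i \sqrt{226} \approx 15.033 i$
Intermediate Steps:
$K{\left(j,o \right)} = -42$ ($K{\left(j,o \right)} = -6 - 36 = -42$)
$\sqrt{\left(16 - 200\right) + K{\left(33,-2 \right)}} = \sqrt{\left(16 - 200\right) - 42} = \sqrt{-184 - 42} = \sqrt{-226} = i \sqrt{226}$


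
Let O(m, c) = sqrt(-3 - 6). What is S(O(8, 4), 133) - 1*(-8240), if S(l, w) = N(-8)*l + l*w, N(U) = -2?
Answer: 8240 + 393*I ≈ 8240.0 + 393.0*I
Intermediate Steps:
O(m, c) = 3*I (O(m, c) = sqrt(-9) = 3*I)
S(l, w) = -2*l + l*w
S(O(8, 4), 133) - 1*(-8240) = (3*I)*(-2 + 133) - 1*(-8240) = (3*I)*131 + 8240 = 393*I + 8240 = 8240 + 393*I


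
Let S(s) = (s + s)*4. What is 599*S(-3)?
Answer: -14376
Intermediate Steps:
S(s) = 8*s (S(s) = (2*s)*4 = 8*s)
599*S(-3) = 599*(8*(-3)) = 599*(-24) = -14376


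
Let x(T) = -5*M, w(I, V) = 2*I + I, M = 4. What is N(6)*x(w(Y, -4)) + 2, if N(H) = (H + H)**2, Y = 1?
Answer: -2878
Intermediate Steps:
w(I, V) = 3*I
x(T) = -20 (x(T) = -5*4 = -20)
N(H) = 4*H**2 (N(H) = (2*H)**2 = 4*H**2)
N(6)*x(w(Y, -4)) + 2 = (4*6**2)*(-20) + 2 = (4*36)*(-20) + 2 = 144*(-20) + 2 = -2880 + 2 = -2878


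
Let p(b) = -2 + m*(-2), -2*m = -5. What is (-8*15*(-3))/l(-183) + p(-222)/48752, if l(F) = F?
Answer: -5850667/2973872 ≈ -1.9674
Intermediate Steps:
m = 5/2 (m = -½*(-5) = 5/2 ≈ 2.5000)
p(b) = -7 (p(b) = -2 + (5/2)*(-2) = -2 - 5 = -7)
(-8*15*(-3))/l(-183) + p(-222)/48752 = (-8*15*(-3))/(-183) - 7/48752 = -120*(-3)*(-1/183) - 7*1/48752 = 360*(-1/183) - 7/48752 = -120/61 - 7/48752 = -5850667/2973872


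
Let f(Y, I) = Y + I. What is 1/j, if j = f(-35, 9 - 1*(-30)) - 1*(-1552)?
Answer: 1/1556 ≈ 0.00064267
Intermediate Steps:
f(Y, I) = I + Y
j = 1556 (j = ((9 - 1*(-30)) - 35) - 1*(-1552) = ((9 + 30) - 35) + 1552 = (39 - 35) + 1552 = 4 + 1552 = 1556)
1/j = 1/1556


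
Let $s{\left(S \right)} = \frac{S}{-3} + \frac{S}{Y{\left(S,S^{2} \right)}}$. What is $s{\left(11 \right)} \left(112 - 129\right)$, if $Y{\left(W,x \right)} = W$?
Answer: $\frac{136}{3} \approx 45.333$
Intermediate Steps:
$s{\left(S \right)} = 1 - \frac{S}{3}$ ($s{\left(S \right)} = \frac{S}{-3} + \frac{S}{S} = S \left(- \frac{1}{3}\right) + 1 = - \frac{S}{3} + 1 = 1 - \frac{S}{3}$)
$s{\left(11 \right)} \left(112 - 129\right) = \left(1 - \frac{11}{3}\right) \left(112 - 129\right) = \left(1 - \frac{11}{3}\right) \left(-17\right) = \left(- \frac{8}{3}\right) \left(-17\right) = \frac{136}{3}$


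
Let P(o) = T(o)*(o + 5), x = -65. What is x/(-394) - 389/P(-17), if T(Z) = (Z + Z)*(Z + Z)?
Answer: 527473/2732784 ≈ 0.19302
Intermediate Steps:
T(Z) = 4*Z**2 (T(Z) = (2*Z)*(2*Z) = 4*Z**2)
P(o) = 4*o**2*(5 + o) (P(o) = (4*o**2)*(o + 5) = (4*o**2)*(5 + o) = 4*o**2*(5 + o))
x/(-394) - 389/P(-17) = -65/(-394) - 389*1/(1156*(5 - 17)) = -65*(-1/394) - 389/(4*289*(-12)) = 65/394 - 389/(-13872) = 65/394 - 389*(-1/13872) = 65/394 + 389/13872 = 527473/2732784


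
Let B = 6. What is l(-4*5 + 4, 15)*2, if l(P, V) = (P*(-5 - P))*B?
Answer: -2112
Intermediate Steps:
l(P, V) = 6*P*(-5 - P) (l(P, V) = (P*(-5 - P))*6 = 6*P*(-5 - P))
l(-4*5 + 4, 15)*2 = -6*(-4*5 + 4)*(5 + (-4*5 + 4))*2 = -6*(-20 + 4)*(5 + (-20 + 4))*2 = -6*(-16)*(5 - 16)*2 = -6*(-16)*(-11)*2 = -1056*2 = -2112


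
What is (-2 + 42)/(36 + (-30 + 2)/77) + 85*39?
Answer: 162490/49 ≈ 3316.1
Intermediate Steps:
(-2 + 42)/(36 + (-30 + 2)/77) + 85*39 = 40/(36 - 28*1/77) + 3315 = 40/(36 - 4/11) + 3315 = 40/(392/11) + 3315 = 40*(11/392) + 3315 = 55/49 + 3315 = 162490/49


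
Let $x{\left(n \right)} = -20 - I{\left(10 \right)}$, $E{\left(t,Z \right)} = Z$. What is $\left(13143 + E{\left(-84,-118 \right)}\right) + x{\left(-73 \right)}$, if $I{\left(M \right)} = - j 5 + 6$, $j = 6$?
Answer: $13029$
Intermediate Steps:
$I{\left(M \right)} = -24$ ($I{\left(M \right)} = \left(-1\right) 6 \cdot 5 + 6 = \left(-6\right) 5 + 6 = -30 + 6 = -24$)
$x{\left(n \right)} = 4$ ($x{\left(n \right)} = -20 - -24 = -20 + 24 = 4$)
$\left(13143 + E{\left(-84,-118 \right)}\right) + x{\left(-73 \right)} = \left(13143 - 118\right) + 4 = 13025 + 4 = 13029$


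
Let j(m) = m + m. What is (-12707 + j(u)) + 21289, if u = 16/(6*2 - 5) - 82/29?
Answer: 1741926/203 ≈ 8580.9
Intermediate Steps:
u = -110/203 (u = 16/(12 - 5) - 82*1/29 = 16/7 - 82/29 = -110/203 ≈ -0.54187)
j(m) = 2*m
(-12707 + j(u)) + 21289 = (-12707 + 2*(-110/203)) + 21289 = (-12707 - 220/203) + 21289 = -2579741/203 + 21289 = 1741926/203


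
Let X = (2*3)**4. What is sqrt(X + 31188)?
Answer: 2*sqrt(8121) ≈ 180.23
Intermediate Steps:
X = 1296 (X = 6**4 = 1296)
sqrt(X + 31188) = sqrt(1296 + 31188) = sqrt(32484) = 2*sqrt(8121)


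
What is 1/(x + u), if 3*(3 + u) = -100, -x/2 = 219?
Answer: -3/1423 ≈ -0.0021082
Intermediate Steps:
x = -438 (x = -2*219 = -438)
u = -109/3 (u = -3 + (⅓)*(-100) = -3 - 100/3 = -109/3 ≈ -36.333)
1/(x + u) = 1/(-438 - 109/3) = 1/(-1423/3) = -3/1423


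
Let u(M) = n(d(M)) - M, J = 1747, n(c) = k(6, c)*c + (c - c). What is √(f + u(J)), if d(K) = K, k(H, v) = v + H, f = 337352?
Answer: 124*√221 ≈ 1843.4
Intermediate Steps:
k(H, v) = H + v
n(c) = c*(6 + c) (n(c) = (6 + c)*c + (c - c) = c*(6 + c) + 0 = c*(6 + c))
u(M) = -M + M*(6 + M) (u(M) = M*(6 + M) - M = -M + M*(6 + M))
√(f + u(J)) = √(337352 + 1747*(5 + 1747)) = √(337352 + 1747*1752) = √(337352 + 3060744) = √3398096 = 124*√221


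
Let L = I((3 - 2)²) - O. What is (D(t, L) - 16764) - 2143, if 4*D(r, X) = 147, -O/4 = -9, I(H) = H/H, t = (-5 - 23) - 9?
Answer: -75481/4 ≈ -18870.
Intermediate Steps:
t = -37 (t = -28 - 9 = -37)
I(H) = 1
O = 36 (O = -4*(-9) = 36)
L = -35 (L = 1 - 1*36 = 1 - 36 = -35)
D(r, X) = 147/4 (D(r, X) = (¼)*147 = 147/4)
(D(t, L) - 16764) - 2143 = (147/4 - 16764) - 2143 = -66909/4 - 2143 = -75481/4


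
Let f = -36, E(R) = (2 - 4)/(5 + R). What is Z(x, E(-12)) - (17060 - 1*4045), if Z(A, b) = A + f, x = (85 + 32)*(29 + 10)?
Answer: -8488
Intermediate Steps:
E(R) = -2/(5 + R)
x = 4563 (x = 117*39 = 4563)
Z(A, b) = -36 + A (Z(A, b) = A - 36 = -36 + A)
Z(x, E(-12)) - (17060 - 1*4045) = (-36 + 4563) - (17060 - 1*4045) = 4527 - (17060 - 4045) = 4527 - 1*13015 = 4527 - 13015 = -8488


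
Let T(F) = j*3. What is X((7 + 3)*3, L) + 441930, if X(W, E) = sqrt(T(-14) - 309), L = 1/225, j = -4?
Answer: 441930 + I*sqrt(321) ≈ 4.4193e+5 + 17.916*I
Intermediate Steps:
L = 1/225 ≈ 0.0044444
T(F) = -12 (T(F) = -4*3 = -12)
X(W, E) = I*sqrt(321) (X(W, E) = sqrt(-12 - 309) = sqrt(-321) = I*sqrt(321))
X((7 + 3)*3, L) + 441930 = I*sqrt(321) + 441930 = 441930 + I*sqrt(321)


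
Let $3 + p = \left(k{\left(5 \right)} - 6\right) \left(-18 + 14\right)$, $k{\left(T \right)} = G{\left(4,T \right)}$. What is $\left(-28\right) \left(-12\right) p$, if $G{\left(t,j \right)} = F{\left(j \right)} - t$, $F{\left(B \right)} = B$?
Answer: $5712$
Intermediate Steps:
$G{\left(t,j \right)} = j - t$
$k{\left(T \right)} = -4 + T$ ($k{\left(T \right)} = T - 4 = -4 + T$)
$p = 17$ ($p = -3 + \left(\left(-4 + 5\right) - 6\right) \left(-18 + 14\right) = -3 + \left(1 - 6\right) \left(-4\right) = -3 - -20 = -3 + 20 = 17$)
$\left(-28\right) \left(-12\right) p = \left(-28\right) \left(-12\right) 17 = 336 \cdot 17 = 5712$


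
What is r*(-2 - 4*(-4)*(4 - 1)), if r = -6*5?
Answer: -1380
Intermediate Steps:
r = -30
r*(-2 - 4*(-4)*(4 - 1)) = -30*(-2 - 4*(-4)*(4 - 1)) = -30*(-2 - (-16)*3) = -30*(-2 - 1*(-48)) = -30*(-2 + 48) = -30*46 = -1380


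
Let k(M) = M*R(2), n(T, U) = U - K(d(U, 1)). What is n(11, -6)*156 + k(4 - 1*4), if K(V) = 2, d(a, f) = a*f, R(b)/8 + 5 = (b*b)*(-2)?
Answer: -1248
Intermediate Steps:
R(b) = -40 - 16*b**2 (R(b) = -40 + 8*((b*b)*(-2)) = -40 + 8*(b**2*(-2)) = -40 + 8*(-2*b**2) = -40 - 16*b**2)
n(T, U) = -2 + U (n(T, U) = U - 1*2 = U - 2 = -2 + U)
k(M) = -104*M (k(M) = M*(-40 - 16*2**2) = M*(-40 - 16*4) = M*(-40 - 64) = M*(-104) = -104*M)
n(11, -6)*156 + k(4 - 1*4) = (-2 - 6)*156 - 104*(4 - 1*4) = -8*156 - 104*(4 - 4) = -1248 - 104*0 = -1248 + 0 = -1248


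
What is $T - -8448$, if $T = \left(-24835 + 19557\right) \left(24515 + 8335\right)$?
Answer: $-173373852$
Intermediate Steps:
$T = -173382300$ ($T = \left(-5278\right) 32850 = -173382300$)
$T - -8448 = -173382300 - -8448 = -173382300 + 8448 = -173373852$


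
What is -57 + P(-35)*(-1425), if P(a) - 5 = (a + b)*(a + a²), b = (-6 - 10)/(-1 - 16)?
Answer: 57748068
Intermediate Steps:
b = 16/17 (b = -16/(-17) = -16*(-1/17) = 16/17 ≈ 0.94118)
P(a) = 5 + (16/17 + a)*(a + a²) (P(a) = 5 + (a + 16/17)*(a + a²) = 5 + (16/17 + a)*(a + a²))
-57 + P(-35)*(-1425) = -57 + (5 + (-35)³ + (16/17)*(-35) + (33/17)*(-35)²)*(-1425) = -57 + (5 - 42875 - 560/17 + (33/17)*1225)*(-1425) = -57 + (5 - 42875 - 560/17 + 40425/17)*(-1425) = -57 - 40525*(-1425) = -57 + 57748125 = 57748068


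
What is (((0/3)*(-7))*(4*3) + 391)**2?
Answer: 152881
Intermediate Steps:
(((0/3)*(-7))*(4*3) + 391)**2 = (((0*(1/3))*(-7))*12 + 391)**2 = ((0*(-7))*12 + 391)**2 = (0*12 + 391)**2 = (0 + 391)**2 = 391**2 = 152881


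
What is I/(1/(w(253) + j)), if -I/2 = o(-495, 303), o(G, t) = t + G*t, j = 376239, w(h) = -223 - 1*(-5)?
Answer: 112567150644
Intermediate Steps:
w(h) = -218 (w(h) = -223 + 5 = -218)
I = 299364 (I = -606*(1 - 495) = -606*(-494) = -2*(-149682) = 299364)
I/(1/(w(253) + j)) = 299364/(1/(-218 + 376239)) = 299364/(1/376021) = 299364*376021 = 112567150644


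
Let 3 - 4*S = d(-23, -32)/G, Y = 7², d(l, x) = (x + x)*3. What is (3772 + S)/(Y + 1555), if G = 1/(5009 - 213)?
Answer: 935923/6416 ≈ 145.87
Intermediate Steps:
G = 1/4796 ≈ 0.00020851
d(l, x) = 6*x (d(l, x) = (2*x)*3 = 6*x)
Y = 49
S = 920835/4 (S = ¾ - 6*(-32)/(4*1/4796) = ¾ - (-48)*4796 = ¾ - ¼*(-920832) = ¾ + 230208 = 920835/4 ≈ 2.3021e+5)
(3772 + S)/(Y + 1555) = (3772 + 920835/4)/(49 + 1555) = (935923/4)/1604 = (935923/4)*(1/1604) = 935923/6416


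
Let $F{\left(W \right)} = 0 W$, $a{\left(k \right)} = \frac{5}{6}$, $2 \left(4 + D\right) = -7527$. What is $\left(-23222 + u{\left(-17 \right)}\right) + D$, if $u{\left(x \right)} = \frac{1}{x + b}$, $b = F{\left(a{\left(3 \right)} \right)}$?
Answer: $- \frac{917645}{34} \approx -26990.0$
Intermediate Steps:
$D = - \frac{7535}{2}$ ($D = -4 + \frac{1}{2} \left(-7527\right) = -4 - \frac{7527}{2} = - \frac{7535}{2} \approx -3767.5$)
$a{\left(k \right)} = \frac{5}{6}$ ($a{\left(k \right)} = 5 \cdot \frac{1}{6} = \frac{5}{6}$)
$F{\left(W \right)} = 0$
$b = 0$
$u{\left(x \right)} = \frac{1}{x}$ ($u{\left(x \right)} = \frac{1}{x + 0} = \frac{1}{x}$)
$\left(-23222 + u{\left(-17 \right)}\right) + D = \left(-23222 + \frac{1}{-17}\right) - \frac{7535}{2} = \left(-23222 - \frac{1}{17}\right) - \frac{7535}{2} = - \frac{394775}{17} - \frac{7535}{2} = - \frac{917645}{34}$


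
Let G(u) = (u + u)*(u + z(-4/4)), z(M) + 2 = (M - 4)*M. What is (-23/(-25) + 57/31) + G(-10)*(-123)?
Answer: -13343362/775 ≈ -17217.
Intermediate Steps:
z(M) = -2 + M*(-4 + M) (z(M) = -2 + (M - 4)*M = -2 + (-4 + M)*M = -2 + M*(-4 + M))
G(u) = 2*u*(3 + u) (G(u) = (u + u)*(u + (-2 + (-4/4)² - (-16)/4)) = (2*u)*(u + (-2 + (-4*¼)² - (-16)/4)) = (2*u)*(u + (-2 + (-1)² - 4*(-1))) = (2*u)*(u + (-2 + 1 + 4)) = (2*u)*(u + 3) = (2*u)*(3 + u) = 2*u*(3 + u))
(-23/(-25) + 57/31) + G(-10)*(-123) = (-23/(-25) + 57/31) + (2*(-10)*(3 - 10))*(-123) = (-23*(-1/25) + 57*(1/31)) + (2*(-10)*(-7))*(-123) = (23/25 + 57/31) + 140*(-123) = 2138/775 - 17220 = -13343362/775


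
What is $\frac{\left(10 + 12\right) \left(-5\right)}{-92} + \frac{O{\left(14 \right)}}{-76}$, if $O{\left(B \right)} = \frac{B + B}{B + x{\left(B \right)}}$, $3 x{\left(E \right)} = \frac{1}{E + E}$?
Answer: $\frac{1202917}{1028698} \approx 1.1694$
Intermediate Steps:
$x{\left(E \right)} = \frac{1}{6 E}$ ($x{\left(E \right)} = \frac{1}{3 \left(E + E\right)} = \frac{1}{3 \cdot 2 E} = \frac{\frac{1}{2} \frac{1}{E}}{3} = \frac{1}{6 E}$)
$O{\left(B \right)} = \frac{2 B}{B + \frac{1}{6 B}}$ ($O{\left(B \right)} = \frac{B + B}{B + \frac{1}{6 B}} = \frac{2 B}{B + \frac{1}{6 B}}$)
$\frac{\left(10 + 12\right) \left(-5\right)}{-92} + \frac{O{\left(14 \right)}}{-76} = \frac{\left(10 + 12\right) \left(-5\right)}{-92} + \frac{12 \cdot 14^{2} \frac{1}{1 + 6 \cdot 14^{2}}}{-76} = 22 \left(-5\right) \left(- \frac{1}{92}\right) + 12 \cdot 196 \frac{1}{1 + 6 \cdot 196} \left(- \frac{1}{76}\right) = \left(-110\right) \left(- \frac{1}{92}\right) + 12 \cdot 196 \frac{1}{1 + 1176} \left(- \frac{1}{76}\right) = \frac{55}{46} + 12 \cdot 196 \cdot \frac{1}{1177} \left(- \frac{1}{76}\right) = \frac{55}{46} + \frac{2352}{1177} \left(- \frac{1}{76}\right) = \frac{55}{46} - \frac{588}{22363} = \frac{1202917}{1028698}$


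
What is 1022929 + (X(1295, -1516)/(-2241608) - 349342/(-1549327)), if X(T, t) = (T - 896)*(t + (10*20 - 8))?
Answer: 888154361219053813/868245949454 ≈ 1.0229e+6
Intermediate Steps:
X(T, t) = (-896 + T)*(192 + t) (X(T, t) = (-896 + T)*(t + (200 - 8)) = (-896 + T)*(t + 192) = (-896 + T)*(192 + t))
1022929 + (X(1295, -1516)/(-2241608) - 349342/(-1549327)) = 1022929 + ((-172032 - 896*(-1516) + 192*1295 + 1295*(-1516))/(-2241608) - 349342/(-1549327)) = 1022929 + ((-172032 + 1358336 + 248640 - 1963220)*(-1/2241608) - 349342*(-1/1549327)) = 1022929 + (-528276*(-1/2241608) + 349342/1549327) = 1022929 + (132069/560402 + 349342/1549327) = 1022929 + 400390023047/868245949454 = 888154361219053813/868245949454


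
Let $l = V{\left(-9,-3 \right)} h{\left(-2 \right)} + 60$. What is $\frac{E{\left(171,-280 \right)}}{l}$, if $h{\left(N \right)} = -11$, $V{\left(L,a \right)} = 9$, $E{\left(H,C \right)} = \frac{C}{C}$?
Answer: $- \frac{1}{39} \approx -0.025641$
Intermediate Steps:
$E{\left(H,C \right)} = 1$
$l = -39$ ($l = 9 \left(-11\right) + 60 = -99 + 60 = -39$)
$\frac{E{\left(171,-280 \right)}}{l} = 1 \frac{1}{-39} = 1 \left(- \frac{1}{39}\right) = - \frac{1}{39}$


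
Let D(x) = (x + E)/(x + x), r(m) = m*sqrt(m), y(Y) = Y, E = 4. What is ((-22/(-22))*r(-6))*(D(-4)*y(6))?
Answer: 0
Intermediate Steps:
r(m) = m**(3/2)
D(x) = (4 + x)/(2*x) (D(x) = (x + 4)/(x + x) = (4 + x)/((2*x)) = (4 + x)*(1/(2*x)) = (4 + x)/(2*x))
((-22/(-22))*r(-6))*(D(-4)*y(6)) = ((-22/(-22))*(-6)**(3/2))*(((1/2)*(4 - 4)/(-4))*6) = ((-22*(-1/22))*(-6*I*sqrt(6)))*(((1/2)*(-1/4)*0)*6) = (1*(-6*I*sqrt(6)))*(0*6) = -6*I*sqrt(6)*0 = 0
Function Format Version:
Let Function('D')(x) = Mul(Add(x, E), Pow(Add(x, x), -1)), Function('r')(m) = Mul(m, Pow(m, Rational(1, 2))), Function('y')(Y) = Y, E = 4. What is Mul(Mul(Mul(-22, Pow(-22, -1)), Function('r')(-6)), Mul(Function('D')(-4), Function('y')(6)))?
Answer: 0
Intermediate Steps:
Function('r')(m) = Pow(m, Rational(3, 2))
Function('D')(x) = Mul(Rational(1, 2), Pow(x, -1), Add(4, x)) (Function('D')(x) = Mul(Add(x, 4), Pow(Add(x, x), -1)) = Mul(Add(4, x), Pow(Mul(2, x), -1)) = Mul(Add(4, x), Mul(Rational(1, 2), Pow(x, -1))) = Mul(Rational(1, 2), Pow(x, -1), Add(4, x)))
Mul(Mul(Mul(-22, Pow(-22, -1)), Function('r')(-6)), Mul(Function('D')(-4), Function('y')(6))) = Mul(Mul(Mul(-22, Pow(-22, -1)), Pow(-6, Rational(3, 2))), Mul(Mul(Rational(1, 2), Pow(-4, -1), Add(4, -4)), 6)) = Mul(Mul(Mul(-22, Rational(-1, 22)), Mul(-6, I, Pow(6, Rational(1, 2)))), Mul(Mul(Rational(1, 2), Rational(-1, 4), 0), 6)) = Mul(Mul(1, Mul(-6, I, Pow(6, Rational(1, 2)))), Mul(0, 6)) = Mul(Mul(-6, I, Pow(6, Rational(1, 2))), 0) = 0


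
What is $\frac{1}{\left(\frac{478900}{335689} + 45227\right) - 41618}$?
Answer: $\frac{335689}{1211980501} \approx 0.00027698$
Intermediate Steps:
$\frac{1}{\left(\frac{478900}{335689} + 45227\right) - 41618} = \frac{1}{\frac{15182685303}{335689} - 41618} = \frac{1}{\frac{1211980501}{335689}} = \frac{335689}{1211980501}$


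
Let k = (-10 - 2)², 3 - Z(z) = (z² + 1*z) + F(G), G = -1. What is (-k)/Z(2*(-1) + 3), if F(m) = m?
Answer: -72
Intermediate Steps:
Z(z) = 4 - z - z² (Z(z) = 3 - ((z² + 1*z) - 1) = 3 - ((z² + z) - 1) = 3 - ((z + z²) - 1) = 3 - (-1 + z + z²) = 3 + (1 - z - z²) = 4 - z - z²)
k = 144 (k = (-12)² = 144)
(-k)/Z(2*(-1) + 3) = (-1*144)/(4 - (2*(-1) + 3) - (2*(-1) + 3)²) = -144/(4 - (-2 + 3) - (-2 + 3)²) = -144/(4 - 1*1 - 1*1²) = -144/(4 - 1 - 1*1) = -144/(4 - 1 - 1) = -144/2 = -144*½ = -72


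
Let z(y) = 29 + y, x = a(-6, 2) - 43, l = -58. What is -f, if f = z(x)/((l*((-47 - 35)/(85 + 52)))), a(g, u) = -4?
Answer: 1233/2378 ≈ 0.51850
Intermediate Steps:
x = -47 (x = -4 - 43 = -47)
f = -1233/2378 (f = (29 - 47)/((-58*(-47 - 35)/(85 + 52))) = -18/((-(-4756)/137)) = -18/((-58*(-82/137))) = -18/4756/137 = -18*137/4756 = -1233/2378 ≈ -0.51850)
-f = -1*(-1233/2378) = 1233/2378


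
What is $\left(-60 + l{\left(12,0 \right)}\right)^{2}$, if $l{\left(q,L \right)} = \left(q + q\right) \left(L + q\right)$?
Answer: $51984$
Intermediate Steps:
$l{\left(q,L \right)} = 2 q \left(L + q\right)$
$\left(-60 + l{\left(12,0 \right)}\right)^{2} = \left(-60 + 2 \cdot 12 \left(0 + 12\right)\right)^{2} = \left(-60 + 2 \cdot 12 \cdot 12\right)^{2} = \left(-60 + 288\right)^{2} = 228^{2} = 51984$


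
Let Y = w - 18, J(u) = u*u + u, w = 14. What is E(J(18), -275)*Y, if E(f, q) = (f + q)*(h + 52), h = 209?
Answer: -69948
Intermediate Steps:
J(u) = u + u² (J(u) = u² + u = u + u²)
Y = -4 (Y = 14 - 18 = -4)
E(f, q) = 261*f + 261*q (E(f, q) = (f + q)*(209 + 52) = (f + q)*261 = 261*f + 261*q)
E(J(18), -275)*Y = (261*(18*(1 + 18)) + 261*(-275))*(-4) = (261*(18*19) - 71775)*(-4) = (261*342 - 71775)*(-4) = (89262 - 71775)*(-4) = 17487*(-4) = -69948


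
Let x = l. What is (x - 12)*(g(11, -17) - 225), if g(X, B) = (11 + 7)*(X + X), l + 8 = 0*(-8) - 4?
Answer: -4104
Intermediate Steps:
l = -12 (l = -8 + (0*(-8) - 4) = -8 + (0 - 4) = -8 - 4 = -12)
x = -12
g(X, B) = 36*X (g(X, B) = 18*(2*X) = 36*X)
(x - 12)*(g(11, -17) - 225) = (-12 - 12)*(36*11 - 225) = -24*(396 - 225) = -24*171 = -4104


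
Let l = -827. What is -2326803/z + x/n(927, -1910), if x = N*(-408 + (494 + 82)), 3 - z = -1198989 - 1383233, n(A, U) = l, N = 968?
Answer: -421856024481/2135500075 ≈ -197.54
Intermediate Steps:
n(A, U) = -827
z = 2582225 (z = 3 - (-1198989 - 1383233) = 3 - 1*(-2582222) = 3 + 2582222 = 2582225)
x = 162624 (x = 968*(-408 + (494 + 82)) = 968*(-408 + 576) = 968*168 = 162624)
-2326803/z + x/n(927, -1910) = -2326803/2582225 + 162624/(-827) = -2326803*1/2582225 + 162624*(-1/827) = -2326803/2582225 - 162624/827 = -421856024481/2135500075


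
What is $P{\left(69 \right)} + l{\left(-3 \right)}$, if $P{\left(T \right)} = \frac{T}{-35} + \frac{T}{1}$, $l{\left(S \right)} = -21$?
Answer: $\frac{1611}{35} \approx 46.029$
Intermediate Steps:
$P{\left(T \right)} = \frac{34 T}{35}$ ($P{\left(T \right)} = T \left(- \frac{1}{35}\right) + T 1 = - \frac{T}{35} + T = \frac{34 T}{35}$)
$P{\left(69 \right)} + l{\left(-3 \right)} = \frac{34}{35} \cdot 69 - 21 = \frac{2346}{35} - 21 = \frac{1611}{35}$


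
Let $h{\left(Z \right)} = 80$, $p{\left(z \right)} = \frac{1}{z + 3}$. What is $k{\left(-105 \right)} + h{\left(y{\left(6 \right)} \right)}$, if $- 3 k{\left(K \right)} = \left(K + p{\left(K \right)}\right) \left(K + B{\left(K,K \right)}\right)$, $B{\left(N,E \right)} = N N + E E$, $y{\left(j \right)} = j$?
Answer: $\frac{78359125}{102} \approx 7.6823 \cdot 10^{5}$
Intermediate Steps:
$p{\left(z \right)} = \frac{1}{3 + z}$
$B{\left(N,E \right)} = E^{2} + N^{2}$ ($B{\left(N,E \right)} = N^{2} + E^{2} = E^{2} + N^{2}$)
$k{\left(K \right)} = - \frac{\left(K + \frac{1}{3 + K}\right) \left(K + 2 K^{2}\right)}{3}$ ($k{\left(K \right)} = - \frac{\left(K + \frac{1}{3 + K}\right) \left(K + \left(K^{2} + K^{2}\right)\right)}{3} = - \frac{\left(K + \frac{1}{3 + K}\right) \left(K + 2 K^{2}\right)}{3}$)
$k{\left(-105 \right)} + h{\left(y{\left(6 \right)} \right)} = \frac{1}{3} \left(-105\right) \frac{1}{3 - 105} \left(-1 - -210 - 105 \left(-1 - -210\right) \left(3 - 105\right)\right) + 80 = \frac{1}{3} \left(-105\right) \frac{1}{-102} \left(-1 + 210 - 105 \left(-1 + 210\right) \left(-102\right)\right) + 80 = \frac{1}{3} \left(-105\right) \left(- \frac{1}{102}\right) \left(-1 + 210 - 21945 \left(-102\right)\right) + 80 = \frac{1}{3} \left(-105\right) \left(- \frac{1}{102}\right) \left(-1 + 210 + 2238390\right) + 80 = \frac{1}{3} \left(-105\right) \left(- \frac{1}{102}\right) 2238599 + 80 = \frac{78350965}{102} + 80 = \frac{78359125}{102}$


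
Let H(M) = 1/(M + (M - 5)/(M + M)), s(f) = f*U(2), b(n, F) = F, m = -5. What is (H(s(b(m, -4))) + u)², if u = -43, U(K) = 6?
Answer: 2336465569/1261129 ≈ 1852.7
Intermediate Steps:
s(f) = 6*f (s(f) = f*6 = 6*f)
H(M) = 1/(M + (-5 + M)/(2*M)) (H(M) = 1/(M + (-5 + M)/((2*M))) = 1/(M + (-5 + M)*(1/(2*M))) = 1/(M + (-5 + M)/(2*M)))
(H(s(b(m, -4))) + u)² = (2*(6*(-4))/(-5 + 6*(-4) + 2*(6*(-4))²) - 43)² = (2*(-24)/(-5 - 24 + 2*(-24)²) - 43)² = (2*(-24)/(-5 - 24 + 2*576) - 43)² = (2*(-24)/(-5 - 24 + 1152) - 43)² = (2*(-24)/1123 - 43)² = (2*(-24)*(1/1123) - 43)² = (-48/1123 - 43)² = (-48337/1123)² = 2336465569/1261129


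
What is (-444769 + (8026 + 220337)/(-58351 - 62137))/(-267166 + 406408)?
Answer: -53589555635/16776990096 ≈ -3.1942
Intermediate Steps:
(-444769 + (8026 + 220337)/(-58351 - 62137))/(-267166 + 406408) = (-444769 + 228363/(-120488))/139242 = (-444769 + 228363*(-1/120488))*(1/139242) = (-444769 - 228363/120488)*(1/139242) = -53589555635/120488*1/139242 = -53589555635/16776990096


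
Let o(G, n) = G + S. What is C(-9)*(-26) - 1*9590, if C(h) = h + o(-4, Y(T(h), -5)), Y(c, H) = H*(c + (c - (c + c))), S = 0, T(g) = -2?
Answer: -9252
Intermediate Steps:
Y(c, H) = 0 (Y(c, H) = H*(c + (c - 2*c)) = H*(c - c) = H*0 = 0)
o(G, n) = G (o(G, n) = G + 0 = G)
C(h) = -4 + h (C(h) = h - 4 = -4 + h)
C(-9)*(-26) - 1*9590 = (-4 - 9)*(-26) - 1*9590 = -13*(-26) - 9590 = 338 - 9590 = -9252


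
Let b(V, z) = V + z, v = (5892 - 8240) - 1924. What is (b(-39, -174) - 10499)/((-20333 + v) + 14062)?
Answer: 824/811 ≈ 1.0160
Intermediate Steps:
v = -4272 (v = -2348 - 1924 = -4272)
(b(-39, -174) - 10499)/((-20333 + v) + 14062) = ((-39 - 174) - 10499)/((-20333 - 4272) + 14062) = (-213 - 10499)/(-24605 + 14062) = -10712/(-10543) = -10712*(-1/10543) = 824/811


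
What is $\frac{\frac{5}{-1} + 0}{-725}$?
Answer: $\frac{1}{145} \approx 0.0068966$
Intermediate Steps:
$\frac{\frac{5}{-1} + 0}{-725} = - \frac{5 \left(-1\right) + 0}{725} = - \frac{-5 + 0}{725} = \left(- \frac{1}{725}\right) \left(-5\right) = \frac{1}{145}$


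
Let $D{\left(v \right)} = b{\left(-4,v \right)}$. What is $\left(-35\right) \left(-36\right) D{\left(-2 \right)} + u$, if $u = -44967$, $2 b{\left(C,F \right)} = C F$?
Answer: $-39927$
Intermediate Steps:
$b{\left(C,F \right)} = \frac{C F}{2}$
$D{\left(v \right)} = - 2 v$ ($D{\left(v \right)} = \frac{1}{2} \left(-4\right) v = - 2 v$)
$\left(-35\right) \left(-36\right) D{\left(-2 \right)} + u = \left(-35\right) \left(-36\right) \left(\left(-2\right) \left(-2\right)\right) - 44967 = 1260 \cdot 4 - 44967 = 5040 - 44967 = -39927$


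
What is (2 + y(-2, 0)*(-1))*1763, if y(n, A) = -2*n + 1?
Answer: -5289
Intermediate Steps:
y(n, A) = 1 - 2*n
(2 + y(-2, 0)*(-1))*1763 = (2 + (1 - 2*(-2))*(-1))*1763 = (2 + (1 + 4)*(-1))*1763 = (2 + 5*(-1))*1763 = (2 - 5)*1763 = -3*1763 = -5289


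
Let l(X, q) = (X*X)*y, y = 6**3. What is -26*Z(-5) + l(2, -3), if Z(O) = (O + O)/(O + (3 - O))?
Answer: 2852/3 ≈ 950.67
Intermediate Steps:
y = 216
Z(O) = 2*O/3 (Z(O) = (2*O)/3 = (2*O)*(1/3) = 2*O/3)
l(X, q) = 216*X**2 (l(X, q) = (X*X)*216 = X**2*216 = 216*X**2)
-26*Z(-5) + l(2, -3) = -52*(-5)/3 + 216*2**2 = -26*(-10/3) + 216*4 = 260/3 + 864 = 2852/3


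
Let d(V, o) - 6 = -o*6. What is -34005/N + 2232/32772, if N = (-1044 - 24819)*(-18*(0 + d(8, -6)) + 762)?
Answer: 40576921/141263706 ≈ 0.28724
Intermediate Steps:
d(V, o) = 6 - 6*o (d(V, o) = 6 - o*6 = 6 - 6*o)
N = -155178 (N = (-1044 - 24819)*(-18*(0 + (6 - 6*(-6))) + 762) = -25863*(-18*(0 + (6 + 36)) + 762) = -25863*(-18*(0 + 42) + 762) = -25863*(-18*42 + 762) = -25863*(-756 + 762) = -25863*6 = -155178)
-34005/N + 2232/32772 = -34005/(-155178) + 2232/32772 = -34005*(-1/155178) + 2232*(1/32772) = 11335/51726 + 186/2731 = 40576921/141263706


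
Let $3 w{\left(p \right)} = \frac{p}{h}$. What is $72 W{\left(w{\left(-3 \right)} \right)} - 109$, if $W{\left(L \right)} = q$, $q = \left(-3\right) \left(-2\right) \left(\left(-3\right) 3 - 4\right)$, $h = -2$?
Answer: $-5725$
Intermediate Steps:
$w{\left(p \right)} = - \frac{p}{6}$ ($w{\left(p \right)} = \frac{p \frac{1}{-2}}{3} = \frac{p \left(- \frac{1}{2}\right)}{3} = \frac{\left(- \frac{1}{2}\right) p}{3} = - \frac{p}{6}$)
$q = -78$ ($q = 6 \left(-9 - 4\right) = 6 \left(-13\right) = -78$)
$W{\left(L \right)} = -78$
$72 W{\left(w{\left(-3 \right)} \right)} - 109 = 72 \left(-78\right) - 109 = -5616 - 109 = -5725$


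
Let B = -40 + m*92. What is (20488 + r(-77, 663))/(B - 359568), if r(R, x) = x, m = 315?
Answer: -21151/330628 ≈ -0.063972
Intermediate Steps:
B = 28940 (B = -40 + 315*92 = -40 + 28980 = 28940)
(20488 + r(-77, 663))/(B - 359568) = (20488 + 663)/(28940 - 359568) = 21151/(-330628) = 21151*(-1/330628) = -21151/330628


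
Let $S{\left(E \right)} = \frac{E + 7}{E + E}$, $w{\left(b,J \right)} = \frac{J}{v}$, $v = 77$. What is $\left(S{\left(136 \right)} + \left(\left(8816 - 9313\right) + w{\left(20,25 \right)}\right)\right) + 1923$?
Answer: $\frac{29883955}{20944} \approx 1426.8$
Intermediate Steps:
$w{\left(b,J \right)} = \frac{J}{77}$
$S{\left(E \right)} = \frac{7 + E}{2 E}$
$\left(S{\left(136 \right)} + \left(\left(8816 - 9313\right) + w{\left(20,25 \right)}\right)\right) + 1923 = \left(\frac{7 + 136}{2 \cdot 136} + \left(\left(8816 - 9313\right) + \frac{1}{77} \cdot 25\right)\right) + 1923 = \left(\frac{1}{2} \cdot \frac{1}{136} \cdot 143 + \left(-497 + \frac{25}{77}\right)\right) + 1923 = \left(\frac{143}{272} - \frac{38244}{77}\right) + 1923 = - \frac{10391357}{20944} + 1923 = \frac{29883955}{20944}$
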